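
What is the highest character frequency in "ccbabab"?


Input: ccbabab
Character counts:
  'a': 2
  'b': 3
  'c': 2
Maximum frequency: 3

3


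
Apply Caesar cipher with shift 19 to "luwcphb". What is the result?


Caesar cipher: shift "luwcphb" by 19
  'l' (pos 11) + 19 = pos 4 = 'e'
  'u' (pos 20) + 19 = pos 13 = 'n'
  'w' (pos 22) + 19 = pos 15 = 'p'
  'c' (pos 2) + 19 = pos 21 = 'v'
  'p' (pos 15) + 19 = pos 8 = 'i'
  'h' (pos 7) + 19 = pos 0 = 'a'
  'b' (pos 1) + 19 = pos 20 = 'u'
Result: enpviau

enpviau


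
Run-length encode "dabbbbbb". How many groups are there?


Input: dabbbbbb
Scanning for consecutive runs:
  Group 1: 'd' x 1 (positions 0-0)
  Group 2: 'a' x 1 (positions 1-1)
  Group 3: 'b' x 6 (positions 2-7)
Total groups: 3

3


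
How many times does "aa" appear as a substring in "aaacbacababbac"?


Searching for "aa" in "aaacbacababbac"
Scanning each position:
  Position 0: "aa" => MATCH
  Position 1: "aa" => MATCH
  Position 2: "ac" => no
  Position 3: "cb" => no
  Position 4: "ba" => no
  Position 5: "ac" => no
  Position 6: "ca" => no
  Position 7: "ab" => no
  Position 8: "ba" => no
  Position 9: "ab" => no
  Position 10: "bb" => no
  Position 11: "ba" => no
  Position 12: "ac" => no
Total occurrences: 2

2


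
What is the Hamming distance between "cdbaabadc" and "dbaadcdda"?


Comparing "cdbaabadc" and "dbaadcdda" position by position:
  Position 0: 'c' vs 'd' => differ
  Position 1: 'd' vs 'b' => differ
  Position 2: 'b' vs 'a' => differ
  Position 3: 'a' vs 'a' => same
  Position 4: 'a' vs 'd' => differ
  Position 5: 'b' vs 'c' => differ
  Position 6: 'a' vs 'd' => differ
  Position 7: 'd' vs 'd' => same
  Position 8: 'c' vs 'a' => differ
Total differences (Hamming distance): 7

7


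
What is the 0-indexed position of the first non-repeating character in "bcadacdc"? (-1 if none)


Input: bcadacdc
Character frequencies:
  'a': 2
  'b': 1
  'c': 3
  'd': 2
Scanning left to right for freq == 1:
  Position 0 ('b'): unique! => answer = 0

0


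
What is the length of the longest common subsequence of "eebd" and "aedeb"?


LCS of "eebd" and "aedeb"
DP table:
           a    e    d    e    b
      0    0    0    0    0    0
  e   0    0    1    1    1    1
  e   0    0    1    1    2    2
  b   0    0    1    1    2    3
  d   0    0    1    2    2    3
LCS length = dp[4][5] = 3

3


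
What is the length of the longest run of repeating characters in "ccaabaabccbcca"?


Input: "ccaabaabccbcca"
Scanning for longest run:
  Position 1 ('c'): continues run of 'c', length=2
  Position 2 ('a'): new char, reset run to 1
  Position 3 ('a'): continues run of 'a', length=2
  Position 4 ('b'): new char, reset run to 1
  Position 5 ('a'): new char, reset run to 1
  Position 6 ('a'): continues run of 'a', length=2
  Position 7 ('b'): new char, reset run to 1
  Position 8 ('c'): new char, reset run to 1
  Position 9 ('c'): continues run of 'c', length=2
  Position 10 ('b'): new char, reset run to 1
  Position 11 ('c'): new char, reset run to 1
  Position 12 ('c'): continues run of 'c', length=2
  Position 13 ('a'): new char, reset run to 1
Longest run: 'c' with length 2

2


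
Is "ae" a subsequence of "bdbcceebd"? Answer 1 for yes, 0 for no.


Check if "ae" is a subsequence of "bdbcceebd"
Greedy scan:
  Position 0 ('b'): no match needed
  Position 1 ('d'): no match needed
  Position 2 ('b'): no match needed
  Position 3 ('c'): no match needed
  Position 4 ('c'): no match needed
  Position 5 ('e'): no match needed
  Position 6 ('e'): no match needed
  Position 7 ('b'): no match needed
  Position 8 ('d'): no match needed
Only matched 0/2 characters => not a subsequence

0


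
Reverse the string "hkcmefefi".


Input: hkcmefefi
Reading characters right to left:
  Position 8: 'i'
  Position 7: 'f'
  Position 6: 'e'
  Position 5: 'f'
  Position 4: 'e'
  Position 3: 'm'
  Position 2: 'c'
  Position 1: 'k'
  Position 0: 'h'
Reversed: ifefemckh

ifefemckh


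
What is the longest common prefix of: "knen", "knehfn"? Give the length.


Words: knen, knehfn
  Position 0: all 'k' => match
  Position 1: all 'n' => match
  Position 2: all 'e' => match
  Position 3: ('n', 'h') => mismatch, stop
LCP = "kne" (length 3)

3


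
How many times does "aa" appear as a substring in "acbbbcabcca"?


Searching for "aa" in "acbbbcabcca"
Scanning each position:
  Position 0: "ac" => no
  Position 1: "cb" => no
  Position 2: "bb" => no
  Position 3: "bb" => no
  Position 4: "bc" => no
  Position 5: "ca" => no
  Position 6: "ab" => no
  Position 7: "bc" => no
  Position 8: "cc" => no
  Position 9: "ca" => no
Total occurrences: 0

0


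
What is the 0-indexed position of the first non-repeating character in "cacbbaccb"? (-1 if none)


Input: cacbbaccb
Character frequencies:
  'a': 2
  'b': 3
  'c': 4
Scanning left to right for freq == 1:
  Position 0 ('c'): freq=4, skip
  Position 1 ('a'): freq=2, skip
  Position 2 ('c'): freq=4, skip
  Position 3 ('b'): freq=3, skip
  Position 4 ('b'): freq=3, skip
  Position 5 ('a'): freq=2, skip
  Position 6 ('c'): freq=4, skip
  Position 7 ('c'): freq=4, skip
  Position 8 ('b'): freq=3, skip
  No unique character found => answer = -1

-1


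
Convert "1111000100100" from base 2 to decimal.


Input: "1111000100100" in base 2
Positional expansion:
  Digit '1' (value 1) x 2^12 = 4096
  Digit '1' (value 1) x 2^11 = 2048
  Digit '1' (value 1) x 2^10 = 1024
  Digit '1' (value 1) x 2^9 = 512
  Digit '0' (value 0) x 2^8 = 0
  Digit '0' (value 0) x 2^7 = 0
  Digit '0' (value 0) x 2^6 = 0
  Digit '1' (value 1) x 2^5 = 32
  Digit '0' (value 0) x 2^4 = 0
  Digit '0' (value 0) x 2^3 = 0
  Digit '1' (value 1) x 2^2 = 4
  Digit '0' (value 0) x 2^1 = 0
  Digit '0' (value 0) x 2^0 = 0
Sum = 7716

7716


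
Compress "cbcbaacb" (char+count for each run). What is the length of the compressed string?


Input: cbcbaacb
Runs:
  'c' x 1 => "c1"
  'b' x 1 => "b1"
  'c' x 1 => "c1"
  'b' x 1 => "b1"
  'a' x 2 => "a2"
  'c' x 1 => "c1"
  'b' x 1 => "b1"
Compressed: "c1b1c1b1a2c1b1"
Compressed length: 14

14


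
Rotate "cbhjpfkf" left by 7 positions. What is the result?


Input: "cbhjpfkf", rotate left by 7
First 7 characters: "cbhjpfk"
Remaining characters: "f"
Concatenate remaining + first: "f" + "cbhjpfk" = "fcbhjpfk"

fcbhjpfk


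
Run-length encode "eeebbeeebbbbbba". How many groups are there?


Input: eeebbeeebbbbbba
Scanning for consecutive runs:
  Group 1: 'e' x 3 (positions 0-2)
  Group 2: 'b' x 2 (positions 3-4)
  Group 3: 'e' x 3 (positions 5-7)
  Group 4: 'b' x 6 (positions 8-13)
  Group 5: 'a' x 1 (positions 14-14)
Total groups: 5

5


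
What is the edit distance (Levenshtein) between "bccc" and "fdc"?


Computing edit distance: "bccc" -> "fdc"
DP table:
           f    d    c
      0    1    2    3
  b   1    1    2    3
  c   2    2    2    2
  c   3    3    3    2
  c   4    4    4    3
Edit distance = dp[4][3] = 3

3


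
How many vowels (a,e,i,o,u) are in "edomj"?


Input: edomj
Checking each character:
  'e' at position 0: vowel (running total: 1)
  'd' at position 1: consonant
  'o' at position 2: vowel (running total: 2)
  'm' at position 3: consonant
  'j' at position 4: consonant
Total vowels: 2

2


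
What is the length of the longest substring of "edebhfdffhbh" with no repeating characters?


Input: "edebhfdffhbh"
Sliding window (track last position of each char):
  Position 0 ('e'): window [0,0] length 1 -- new best
  Position 1 ('d'): window [0,1] length 2 -- new best
  Position 2 ('e'): repeat (last at 0), move window start to 1
  Position 2 ('e'): window [1,2] length 2
  Position 3 ('b'): window [1,3] length 3 -- new best
  Position 4 ('h'): window [1,4] length 4 -- new best
  Position 5 ('f'): window [1,5] length 5 -- new best
  Position 6 ('d'): repeat (last at 1), move window start to 2
  Position 6 ('d'): window [2,6] length 5
  Position 7 ('f'): repeat (last at 5), move window start to 6
  Position 7 ('f'): window [6,7] length 2
  Position 8 ('f'): repeat (last at 7), move window start to 8
  Position 8 ('f'): window [8,8] length 1
  Position 9 ('h'): window [8,9] length 2
  Position 10 ('b'): window [8,10] length 3
  Position 11 ('h'): repeat (last at 9), move window start to 10
  Position 11 ('h'): window [10,11] length 2
Longest substring with no repeats: "debhf" with length 5

5


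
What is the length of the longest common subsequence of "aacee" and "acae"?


LCS of "aacee" and "acae"
DP table:
           a    c    a    e
      0    0    0    0    0
  a   0    1    1    1    1
  a   0    1    1    2    2
  c   0    1    2    2    2
  e   0    1    2    2    3
  e   0    1    2    2    3
LCS length = dp[5][4] = 3

3


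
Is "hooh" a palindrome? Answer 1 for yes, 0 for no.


Input: hooh
Reversed: hooh
  Compare pos 0 ('h') with pos 3 ('h'): match
  Compare pos 1 ('o') with pos 2 ('o'): match
Result: palindrome

1


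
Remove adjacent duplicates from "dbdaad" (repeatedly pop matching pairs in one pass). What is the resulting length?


Input: dbdaad
Stack-based adjacent duplicate removal:
  Read 'd': push. Stack: d
  Read 'b': push. Stack: db
  Read 'd': push. Stack: dbd
  Read 'a': push. Stack: dbda
  Read 'a': matches stack top 'a' => pop. Stack: dbd
  Read 'd': matches stack top 'd' => pop. Stack: db
Final stack: "db" (length 2)

2


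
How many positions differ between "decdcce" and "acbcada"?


Comparing "decdcce" and "acbcada" position by position:
  Position 0: 'd' vs 'a' => DIFFER
  Position 1: 'e' vs 'c' => DIFFER
  Position 2: 'c' vs 'b' => DIFFER
  Position 3: 'd' vs 'c' => DIFFER
  Position 4: 'c' vs 'a' => DIFFER
  Position 5: 'c' vs 'd' => DIFFER
  Position 6: 'e' vs 'a' => DIFFER
Positions that differ: 7

7


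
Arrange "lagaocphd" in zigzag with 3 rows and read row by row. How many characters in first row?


Zigzag "lagaocphd" into 3 rows:
Placing characters:
  'l' => row 0
  'a' => row 1
  'g' => row 2
  'a' => row 1
  'o' => row 0
  'c' => row 1
  'p' => row 2
  'h' => row 1
  'd' => row 0
Rows:
  Row 0: "lod"
  Row 1: "aach"
  Row 2: "gp"
First row length: 3

3


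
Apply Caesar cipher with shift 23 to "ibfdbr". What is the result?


Caesar cipher: shift "ibfdbr" by 23
  'i' (pos 8) + 23 = pos 5 = 'f'
  'b' (pos 1) + 23 = pos 24 = 'y'
  'f' (pos 5) + 23 = pos 2 = 'c'
  'd' (pos 3) + 23 = pos 0 = 'a'
  'b' (pos 1) + 23 = pos 24 = 'y'
  'r' (pos 17) + 23 = pos 14 = 'o'
Result: fycayo

fycayo


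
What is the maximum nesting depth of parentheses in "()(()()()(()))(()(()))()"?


Input: "()(()()()(()))(()(()))()"
Tracking depth:
  Position 0 '(': depth becomes 1
  Position 1 ')': depth becomes 0
  Position 2 '(': depth becomes 1
  Position 3 '(': depth becomes 2
  Position 4 ')': depth becomes 1
  Position 5 '(': depth becomes 2
  Position 6 ')': depth becomes 1
  Position 7 '(': depth becomes 2
  Position 8 ')': depth becomes 1
  Position 9 '(': depth becomes 2
  Position 10 '(': depth becomes 3
  Position 11 ')': depth becomes 2
  Position 12 ')': depth becomes 1
  Position 13 ')': depth becomes 0
  Position 14 '(': depth becomes 1
  Position 15 '(': depth becomes 2
  Position 16 ')': depth becomes 1
  Position 17 '(': depth becomes 2
  Position 18 '(': depth becomes 3
  Position 19 ')': depth becomes 2
  Position 20 ')': depth becomes 1
  Position 21 ')': depth becomes 0
  Position 22 '(': depth becomes 1
  Position 23 ')': depth becomes 0
Maximum depth reached: 3

3


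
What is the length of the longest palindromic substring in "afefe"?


Input: "afefe"
Checking substrings for palindromes:
  [1:4] "fef" (len 3) => palindrome
  [2:5] "efe" (len 3) => palindrome
Longest palindromic substring: "fef" with length 3

3


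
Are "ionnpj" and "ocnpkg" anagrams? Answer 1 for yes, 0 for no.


Strings: "ionnpj", "ocnpkg"
Sorted first:  ijnnop
Sorted second: cgknop
Differ at position 0: 'i' vs 'c' => not anagrams

0


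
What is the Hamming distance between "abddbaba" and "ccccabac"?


Comparing "abddbaba" and "ccccabac" position by position:
  Position 0: 'a' vs 'c' => differ
  Position 1: 'b' vs 'c' => differ
  Position 2: 'd' vs 'c' => differ
  Position 3: 'd' vs 'c' => differ
  Position 4: 'b' vs 'a' => differ
  Position 5: 'a' vs 'b' => differ
  Position 6: 'b' vs 'a' => differ
  Position 7: 'a' vs 'c' => differ
Total differences (Hamming distance): 8

8


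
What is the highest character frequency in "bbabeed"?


Input: bbabeed
Character counts:
  'a': 1
  'b': 3
  'd': 1
  'e': 2
Maximum frequency: 3

3


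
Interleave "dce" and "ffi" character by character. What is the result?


Interleaving "dce" and "ffi":
  Position 0: 'd' from first, 'f' from second => "df"
  Position 1: 'c' from first, 'f' from second => "cf"
  Position 2: 'e' from first, 'i' from second => "ei"
Result: dfcfei

dfcfei


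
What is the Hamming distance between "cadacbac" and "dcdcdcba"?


Comparing "cadacbac" and "dcdcdcba" position by position:
  Position 0: 'c' vs 'd' => differ
  Position 1: 'a' vs 'c' => differ
  Position 2: 'd' vs 'd' => same
  Position 3: 'a' vs 'c' => differ
  Position 4: 'c' vs 'd' => differ
  Position 5: 'b' vs 'c' => differ
  Position 6: 'a' vs 'b' => differ
  Position 7: 'c' vs 'a' => differ
Total differences (Hamming distance): 7

7


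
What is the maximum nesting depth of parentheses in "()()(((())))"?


Input: "()()(((())))"
Tracking depth:
  Position 0 '(': depth becomes 1
  Position 1 ')': depth becomes 0
  Position 2 '(': depth becomes 1
  Position 3 ')': depth becomes 0
  Position 4 '(': depth becomes 1
  Position 5 '(': depth becomes 2
  Position 6 '(': depth becomes 3
  Position 7 '(': depth becomes 4
  Position 8 ')': depth becomes 3
  Position 9 ')': depth becomes 2
  Position 10 ')': depth becomes 1
  Position 11 ')': depth becomes 0
Maximum depth reached: 4

4


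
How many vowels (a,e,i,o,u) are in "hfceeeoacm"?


Input: hfceeeoacm
Checking each character:
  'h' at position 0: consonant
  'f' at position 1: consonant
  'c' at position 2: consonant
  'e' at position 3: vowel (running total: 1)
  'e' at position 4: vowel (running total: 2)
  'e' at position 5: vowel (running total: 3)
  'o' at position 6: vowel (running total: 4)
  'a' at position 7: vowel (running total: 5)
  'c' at position 8: consonant
  'm' at position 9: consonant
Total vowels: 5

5


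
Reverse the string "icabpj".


Input: icabpj
Reading characters right to left:
  Position 5: 'j'
  Position 4: 'p'
  Position 3: 'b'
  Position 2: 'a'
  Position 1: 'c'
  Position 0: 'i'
Reversed: jpbaci

jpbaci


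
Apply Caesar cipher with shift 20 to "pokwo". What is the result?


Caesar cipher: shift "pokwo" by 20
  'p' (pos 15) + 20 = pos 9 = 'j'
  'o' (pos 14) + 20 = pos 8 = 'i'
  'k' (pos 10) + 20 = pos 4 = 'e'
  'w' (pos 22) + 20 = pos 16 = 'q'
  'o' (pos 14) + 20 = pos 8 = 'i'
Result: jieqi

jieqi


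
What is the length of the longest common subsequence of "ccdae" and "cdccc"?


LCS of "ccdae" and "cdccc"
DP table:
           c    d    c    c    c
      0    0    0    0    0    0
  c   0    1    1    1    1    1
  c   0    1    1    2    2    2
  d   0    1    2    2    2    2
  a   0    1    2    2    2    2
  e   0    1    2    2    2    2
LCS length = dp[5][5] = 2

2


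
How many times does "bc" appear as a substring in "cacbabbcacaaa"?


Searching for "bc" in "cacbabbcacaaa"
Scanning each position:
  Position 0: "ca" => no
  Position 1: "ac" => no
  Position 2: "cb" => no
  Position 3: "ba" => no
  Position 4: "ab" => no
  Position 5: "bb" => no
  Position 6: "bc" => MATCH
  Position 7: "ca" => no
  Position 8: "ac" => no
  Position 9: "ca" => no
  Position 10: "aa" => no
  Position 11: "aa" => no
Total occurrences: 1

1


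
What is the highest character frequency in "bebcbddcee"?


Input: bebcbddcee
Character counts:
  'b': 3
  'c': 2
  'd': 2
  'e': 3
Maximum frequency: 3

3


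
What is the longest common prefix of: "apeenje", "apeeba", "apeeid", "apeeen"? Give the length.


Words: apeenje, apeeba, apeeid, apeeen
  Position 0: all 'a' => match
  Position 1: all 'p' => match
  Position 2: all 'e' => match
  Position 3: all 'e' => match
  Position 4: ('n', 'b', 'i', 'e') => mismatch, stop
LCP = "apee" (length 4)

4


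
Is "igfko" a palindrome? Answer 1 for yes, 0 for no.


Input: igfko
Reversed: okfgi
  Compare pos 0 ('i') with pos 4 ('o'): MISMATCH
  Compare pos 1 ('g') with pos 3 ('k'): MISMATCH
Result: not a palindrome

0


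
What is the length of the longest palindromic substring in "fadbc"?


Input: "fadbc"
Checking substrings for palindromes:
  No multi-char palindromic substrings found
Longest palindromic substring: "f" with length 1

1


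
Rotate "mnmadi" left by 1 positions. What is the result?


Input: "mnmadi", rotate left by 1
First 1 characters: "m"
Remaining characters: "nmadi"
Concatenate remaining + first: "nmadi" + "m" = "nmadim"

nmadim


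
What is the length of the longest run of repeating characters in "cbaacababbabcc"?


Input: "cbaacababbabcc"
Scanning for longest run:
  Position 1 ('b'): new char, reset run to 1
  Position 2 ('a'): new char, reset run to 1
  Position 3 ('a'): continues run of 'a', length=2
  Position 4 ('c'): new char, reset run to 1
  Position 5 ('a'): new char, reset run to 1
  Position 6 ('b'): new char, reset run to 1
  Position 7 ('a'): new char, reset run to 1
  Position 8 ('b'): new char, reset run to 1
  Position 9 ('b'): continues run of 'b', length=2
  Position 10 ('a'): new char, reset run to 1
  Position 11 ('b'): new char, reset run to 1
  Position 12 ('c'): new char, reset run to 1
  Position 13 ('c'): continues run of 'c', length=2
Longest run: 'a' with length 2

2


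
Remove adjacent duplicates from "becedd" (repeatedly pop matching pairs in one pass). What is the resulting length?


Input: becedd
Stack-based adjacent duplicate removal:
  Read 'b': push. Stack: b
  Read 'e': push. Stack: be
  Read 'c': push. Stack: bec
  Read 'e': push. Stack: bece
  Read 'd': push. Stack: beced
  Read 'd': matches stack top 'd' => pop. Stack: bece
Final stack: "bece" (length 4)

4


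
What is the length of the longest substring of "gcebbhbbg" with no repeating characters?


Input: "gcebbhbbg"
Sliding window (track last position of each char):
  Position 0 ('g'): window [0,0] length 1 -- new best
  Position 1 ('c'): window [0,1] length 2 -- new best
  Position 2 ('e'): window [0,2] length 3 -- new best
  Position 3 ('b'): window [0,3] length 4 -- new best
  Position 4 ('b'): repeat (last at 3), move window start to 4
  Position 4 ('b'): window [4,4] length 1
  Position 5 ('h'): window [4,5] length 2
  Position 6 ('b'): repeat (last at 4), move window start to 5
  Position 6 ('b'): window [5,6] length 2
  Position 7 ('b'): repeat (last at 6), move window start to 7
  Position 7 ('b'): window [7,7] length 1
  Position 8 ('g'): window [7,8] length 2
Longest substring with no repeats: "gceb" with length 4

4


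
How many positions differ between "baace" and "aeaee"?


Comparing "baace" and "aeaee" position by position:
  Position 0: 'b' vs 'a' => DIFFER
  Position 1: 'a' vs 'e' => DIFFER
  Position 2: 'a' vs 'a' => same
  Position 3: 'c' vs 'e' => DIFFER
  Position 4: 'e' vs 'e' => same
Positions that differ: 3

3


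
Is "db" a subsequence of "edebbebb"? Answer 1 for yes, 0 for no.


Check if "db" is a subsequence of "edebbebb"
Greedy scan:
  Position 0 ('e'): no match needed
  Position 1 ('d'): matches sub[0] = 'd'
  Position 2 ('e'): no match needed
  Position 3 ('b'): matches sub[1] = 'b'
  Position 4 ('b'): no match needed
  Position 5 ('e'): no match needed
  Position 6 ('b'): no match needed
  Position 7 ('b'): no match needed
All 2 characters matched => is a subsequence

1


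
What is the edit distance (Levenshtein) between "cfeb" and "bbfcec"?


Computing edit distance: "cfeb" -> "bbfcec"
DP table:
           b    b    f    c    e    c
      0    1    2    3    4    5    6
  c   1    1    2    3    3    4    5
  f   2    2    2    2    3    4    5
  e   3    3    3    3    3    3    4
  b   4    3    3    4    4    4    4
Edit distance = dp[4][6] = 4

4


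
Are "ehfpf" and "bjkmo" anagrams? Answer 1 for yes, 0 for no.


Strings: "ehfpf", "bjkmo"
Sorted first:  effhp
Sorted second: bjkmo
Differ at position 0: 'e' vs 'b' => not anagrams

0


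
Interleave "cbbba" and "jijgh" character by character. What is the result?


Interleaving "cbbba" and "jijgh":
  Position 0: 'c' from first, 'j' from second => "cj"
  Position 1: 'b' from first, 'i' from second => "bi"
  Position 2: 'b' from first, 'j' from second => "bj"
  Position 3: 'b' from first, 'g' from second => "bg"
  Position 4: 'a' from first, 'h' from second => "ah"
Result: cjbibjbgah

cjbibjbgah


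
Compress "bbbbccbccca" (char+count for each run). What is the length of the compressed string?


Input: bbbbccbccca
Runs:
  'b' x 4 => "b4"
  'c' x 2 => "c2"
  'b' x 1 => "b1"
  'c' x 3 => "c3"
  'a' x 1 => "a1"
Compressed: "b4c2b1c3a1"
Compressed length: 10

10


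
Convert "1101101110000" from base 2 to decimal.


Input: "1101101110000" in base 2
Positional expansion:
  Digit '1' (value 1) x 2^12 = 4096
  Digit '1' (value 1) x 2^11 = 2048
  Digit '0' (value 0) x 2^10 = 0
  Digit '1' (value 1) x 2^9 = 512
  Digit '1' (value 1) x 2^8 = 256
  Digit '0' (value 0) x 2^7 = 0
  Digit '1' (value 1) x 2^6 = 64
  Digit '1' (value 1) x 2^5 = 32
  Digit '1' (value 1) x 2^4 = 16
  Digit '0' (value 0) x 2^3 = 0
  Digit '0' (value 0) x 2^2 = 0
  Digit '0' (value 0) x 2^1 = 0
  Digit '0' (value 0) x 2^0 = 0
Sum = 7024

7024


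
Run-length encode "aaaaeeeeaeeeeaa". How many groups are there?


Input: aaaaeeeeaeeeeaa
Scanning for consecutive runs:
  Group 1: 'a' x 4 (positions 0-3)
  Group 2: 'e' x 4 (positions 4-7)
  Group 3: 'a' x 1 (positions 8-8)
  Group 4: 'e' x 4 (positions 9-12)
  Group 5: 'a' x 2 (positions 13-14)
Total groups: 5

5


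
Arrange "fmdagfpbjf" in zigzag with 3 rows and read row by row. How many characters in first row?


Zigzag "fmdagfpbjf" into 3 rows:
Placing characters:
  'f' => row 0
  'm' => row 1
  'd' => row 2
  'a' => row 1
  'g' => row 0
  'f' => row 1
  'p' => row 2
  'b' => row 1
  'j' => row 0
  'f' => row 1
Rows:
  Row 0: "fgj"
  Row 1: "mafbf"
  Row 2: "dp"
First row length: 3

3


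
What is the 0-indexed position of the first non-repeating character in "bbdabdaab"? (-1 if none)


Input: bbdabdaab
Character frequencies:
  'a': 3
  'b': 4
  'd': 2
Scanning left to right for freq == 1:
  Position 0 ('b'): freq=4, skip
  Position 1 ('b'): freq=4, skip
  Position 2 ('d'): freq=2, skip
  Position 3 ('a'): freq=3, skip
  Position 4 ('b'): freq=4, skip
  Position 5 ('d'): freq=2, skip
  Position 6 ('a'): freq=3, skip
  Position 7 ('a'): freq=3, skip
  Position 8 ('b'): freq=4, skip
  No unique character found => answer = -1

-1


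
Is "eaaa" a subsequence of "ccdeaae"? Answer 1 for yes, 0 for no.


Check if "eaaa" is a subsequence of "ccdeaae"
Greedy scan:
  Position 0 ('c'): no match needed
  Position 1 ('c'): no match needed
  Position 2 ('d'): no match needed
  Position 3 ('e'): matches sub[0] = 'e'
  Position 4 ('a'): matches sub[1] = 'a'
  Position 5 ('a'): matches sub[2] = 'a'
  Position 6 ('e'): no match needed
Only matched 3/4 characters => not a subsequence

0


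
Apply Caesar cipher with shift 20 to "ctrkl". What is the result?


Caesar cipher: shift "ctrkl" by 20
  'c' (pos 2) + 20 = pos 22 = 'w'
  't' (pos 19) + 20 = pos 13 = 'n'
  'r' (pos 17) + 20 = pos 11 = 'l'
  'k' (pos 10) + 20 = pos 4 = 'e'
  'l' (pos 11) + 20 = pos 5 = 'f'
Result: wnlef

wnlef


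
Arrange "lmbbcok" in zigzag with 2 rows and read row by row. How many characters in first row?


Zigzag "lmbbcok" into 2 rows:
Placing characters:
  'l' => row 0
  'm' => row 1
  'b' => row 0
  'b' => row 1
  'c' => row 0
  'o' => row 1
  'k' => row 0
Rows:
  Row 0: "lbck"
  Row 1: "mbo"
First row length: 4

4


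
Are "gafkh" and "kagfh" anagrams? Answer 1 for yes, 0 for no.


Strings: "gafkh", "kagfh"
Sorted first:  afghk
Sorted second: afghk
Sorted forms match => anagrams

1


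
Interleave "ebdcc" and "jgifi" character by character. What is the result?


Interleaving "ebdcc" and "jgifi":
  Position 0: 'e' from first, 'j' from second => "ej"
  Position 1: 'b' from first, 'g' from second => "bg"
  Position 2: 'd' from first, 'i' from second => "di"
  Position 3: 'c' from first, 'f' from second => "cf"
  Position 4: 'c' from first, 'i' from second => "ci"
Result: ejbgdicfci

ejbgdicfci


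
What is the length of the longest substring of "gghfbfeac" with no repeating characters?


Input: "gghfbfeac"
Sliding window (track last position of each char):
  Position 0 ('g'): window [0,0] length 1 -- new best
  Position 1 ('g'): repeat (last at 0), move window start to 1
  Position 1 ('g'): window [1,1] length 1
  Position 2 ('h'): window [1,2] length 2 -- new best
  Position 3 ('f'): window [1,3] length 3 -- new best
  Position 4 ('b'): window [1,4] length 4 -- new best
  Position 5 ('f'): repeat (last at 3), move window start to 4
  Position 5 ('f'): window [4,5] length 2
  Position 6 ('e'): window [4,6] length 3
  Position 7 ('a'): window [4,7] length 4
  Position 8 ('c'): window [4,8] length 5 -- new best
Longest substring with no repeats: "bfeac" with length 5

5


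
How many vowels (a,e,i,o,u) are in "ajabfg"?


Input: ajabfg
Checking each character:
  'a' at position 0: vowel (running total: 1)
  'j' at position 1: consonant
  'a' at position 2: vowel (running total: 2)
  'b' at position 3: consonant
  'f' at position 4: consonant
  'g' at position 5: consonant
Total vowels: 2

2


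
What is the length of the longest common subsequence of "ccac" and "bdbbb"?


LCS of "ccac" and "bdbbb"
DP table:
           b    d    b    b    b
      0    0    0    0    0    0
  c   0    0    0    0    0    0
  c   0    0    0    0    0    0
  a   0    0    0    0    0    0
  c   0    0    0    0    0    0
LCS length = dp[4][5] = 0

0


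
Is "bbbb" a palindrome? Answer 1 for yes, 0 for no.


Input: bbbb
Reversed: bbbb
  Compare pos 0 ('b') with pos 3 ('b'): match
  Compare pos 1 ('b') with pos 2 ('b'): match
Result: palindrome

1


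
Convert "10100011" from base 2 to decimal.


Input: "10100011" in base 2
Positional expansion:
  Digit '1' (value 1) x 2^7 = 128
  Digit '0' (value 0) x 2^6 = 0
  Digit '1' (value 1) x 2^5 = 32
  Digit '0' (value 0) x 2^4 = 0
  Digit '0' (value 0) x 2^3 = 0
  Digit '0' (value 0) x 2^2 = 0
  Digit '1' (value 1) x 2^1 = 2
  Digit '1' (value 1) x 2^0 = 1
Sum = 163

163


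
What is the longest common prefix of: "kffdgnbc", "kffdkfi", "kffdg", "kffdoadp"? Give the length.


Words: kffdgnbc, kffdkfi, kffdg, kffdoadp
  Position 0: all 'k' => match
  Position 1: all 'f' => match
  Position 2: all 'f' => match
  Position 3: all 'd' => match
  Position 4: ('g', 'k', 'g', 'o') => mismatch, stop
LCP = "kffd" (length 4)

4


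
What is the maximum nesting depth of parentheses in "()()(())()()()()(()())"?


Input: "()()(())()()()()(()())"
Tracking depth:
  Position 0 '(': depth becomes 1
  Position 1 ')': depth becomes 0
  Position 2 '(': depth becomes 1
  Position 3 ')': depth becomes 0
  Position 4 '(': depth becomes 1
  Position 5 '(': depth becomes 2
  Position 6 ')': depth becomes 1
  Position 7 ')': depth becomes 0
  Position 8 '(': depth becomes 1
  Position 9 ')': depth becomes 0
  Position 10 '(': depth becomes 1
  Position 11 ')': depth becomes 0
  Position 12 '(': depth becomes 1
  Position 13 ')': depth becomes 0
  Position 14 '(': depth becomes 1
  Position 15 ')': depth becomes 0
  Position 16 '(': depth becomes 1
  Position 17 '(': depth becomes 2
  Position 18 ')': depth becomes 1
  Position 19 '(': depth becomes 2
  Position 20 ')': depth becomes 1
  Position 21 ')': depth becomes 0
Maximum depth reached: 2

2


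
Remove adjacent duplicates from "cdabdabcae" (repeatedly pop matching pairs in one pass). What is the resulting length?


Input: cdabdabcae
Stack-based adjacent duplicate removal:
  Read 'c': push. Stack: c
  Read 'd': push. Stack: cd
  Read 'a': push. Stack: cda
  Read 'b': push. Stack: cdab
  Read 'd': push. Stack: cdabd
  Read 'a': push. Stack: cdabda
  Read 'b': push. Stack: cdabdab
  Read 'c': push. Stack: cdabdabc
  Read 'a': push. Stack: cdabdabca
  Read 'e': push. Stack: cdabdabcae
Final stack: "cdabdabcae" (length 10)

10


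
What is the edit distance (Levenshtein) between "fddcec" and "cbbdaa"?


Computing edit distance: "fddcec" -> "cbbdaa"
DP table:
           c    b    b    d    a    a
      0    1    2    3    4    5    6
  f   1    1    2    3    4    5    6
  d   2    2    2    3    3    4    5
  d   3    3    3    3    3    4    5
  c   4    3    4    4    4    4    5
  e   5    4    4    5    5    5    5
  c   6    5    5    5    6    6    6
Edit distance = dp[6][6] = 6

6


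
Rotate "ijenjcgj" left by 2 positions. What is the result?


Input: "ijenjcgj", rotate left by 2
First 2 characters: "ij"
Remaining characters: "enjcgj"
Concatenate remaining + first: "enjcgj" + "ij" = "enjcgjij"

enjcgjij


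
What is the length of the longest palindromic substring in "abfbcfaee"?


Input: "abfbcfaee"
Checking substrings for palindromes:
  [1:4] "bfb" (len 3) => palindrome
  [7:9] "ee" (len 2) => palindrome
Longest palindromic substring: "bfb" with length 3

3


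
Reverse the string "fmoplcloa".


Input: fmoplcloa
Reading characters right to left:
  Position 8: 'a'
  Position 7: 'o'
  Position 6: 'l'
  Position 5: 'c'
  Position 4: 'l'
  Position 3: 'p'
  Position 2: 'o'
  Position 1: 'm'
  Position 0: 'f'
Reversed: aolclpomf

aolclpomf


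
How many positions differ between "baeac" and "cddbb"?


Comparing "baeac" and "cddbb" position by position:
  Position 0: 'b' vs 'c' => DIFFER
  Position 1: 'a' vs 'd' => DIFFER
  Position 2: 'e' vs 'd' => DIFFER
  Position 3: 'a' vs 'b' => DIFFER
  Position 4: 'c' vs 'b' => DIFFER
Positions that differ: 5

5


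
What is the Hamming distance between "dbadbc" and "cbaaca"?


Comparing "dbadbc" and "cbaaca" position by position:
  Position 0: 'd' vs 'c' => differ
  Position 1: 'b' vs 'b' => same
  Position 2: 'a' vs 'a' => same
  Position 3: 'd' vs 'a' => differ
  Position 4: 'b' vs 'c' => differ
  Position 5: 'c' vs 'a' => differ
Total differences (Hamming distance): 4

4


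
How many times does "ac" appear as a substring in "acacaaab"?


Searching for "ac" in "acacaaab"
Scanning each position:
  Position 0: "ac" => MATCH
  Position 1: "ca" => no
  Position 2: "ac" => MATCH
  Position 3: "ca" => no
  Position 4: "aa" => no
  Position 5: "aa" => no
  Position 6: "ab" => no
Total occurrences: 2

2


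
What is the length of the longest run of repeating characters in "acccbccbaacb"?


Input: "acccbccbaacb"
Scanning for longest run:
  Position 1 ('c'): new char, reset run to 1
  Position 2 ('c'): continues run of 'c', length=2
  Position 3 ('c'): continues run of 'c', length=3
  Position 4 ('b'): new char, reset run to 1
  Position 5 ('c'): new char, reset run to 1
  Position 6 ('c'): continues run of 'c', length=2
  Position 7 ('b'): new char, reset run to 1
  Position 8 ('a'): new char, reset run to 1
  Position 9 ('a'): continues run of 'a', length=2
  Position 10 ('c'): new char, reset run to 1
  Position 11 ('b'): new char, reset run to 1
Longest run: 'c' with length 3

3


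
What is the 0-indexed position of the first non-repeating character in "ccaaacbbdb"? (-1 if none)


Input: ccaaacbbdb
Character frequencies:
  'a': 3
  'b': 3
  'c': 3
  'd': 1
Scanning left to right for freq == 1:
  Position 0 ('c'): freq=3, skip
  Position 1 ('c'): freq=3, skip
  Position 2 ('a'): freq=3, skip
  Position 3 ('a'): freq=3, skip
  Position 4 ('a'): freq=3, skip
  Position 5 ('c'): freq=3, skip
  Position 6 ('b'): freq=3, skip
  Position 7 ('b'): freq=3, skip
  Position 8 ('d'): unique! => answer = 8

8


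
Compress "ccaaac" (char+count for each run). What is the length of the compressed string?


Input: ccaaac
Runs:
  'c' x 2 => "c2"
  'a' x 3 => "a3"
  'c' x 1 => "c1"
Compressed: "c2a3c1"
Compressed length: 6

6


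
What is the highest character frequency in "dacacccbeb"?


Input: dacacccbeb
Character counts:
  'a': 2
  'b': 2
  'c': 4
  'd': 1
  'e': 1
Maximum frequency: 4

4


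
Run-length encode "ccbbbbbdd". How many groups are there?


Input: ccbbbbbdd
Scanning for consecutive runs:
  Group 1: 'c' x 2 (positions 0-1)
  Group 2: 'b' x 5 (positions 2-6)
  Group 3: 'd' x 2 (positions 7-8)
Total groups: 3

3


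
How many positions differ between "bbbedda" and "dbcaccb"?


Comparing "bbbedda" and "dbcaccb" position by position:
  Position 0: 'b' vs 'd' => DIFFER
  Position 1: 'b' vs 'b' => same
  Position 2: 'b' vs 'c' => DIFFER
  Position 3: 'e' vs 'a' => DIFFER
  Position 4: 'd' vs 'c' => DIFFER
  Position 5: 'd' vs 'c' => DIFFER
  Position 6: 'a' vs 'b' => DIFFER
Positions that differ: 6

6


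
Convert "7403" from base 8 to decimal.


Input: "7403" in base 8
Positional expansion:
  Digit '7' (value 7) x 8^3 = 3584
  Digit '4' (value 4) x 8^2 = 256
  Digit '0' (value 0) x 8^1 = 0
  Digit '3' (value 3) x 8^0 = 3
Sum = 3843

3843


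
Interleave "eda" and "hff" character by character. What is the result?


Interleaving "eda" and "hff":
  Position 0: 'e' from first, 'h' from second => "eh"
  Position 1: 'd' from first, 'f' from second => "df"
  Position 2: 'a' from first, 'f' from second => "af"
Result: ehdfaf

ehdfaf


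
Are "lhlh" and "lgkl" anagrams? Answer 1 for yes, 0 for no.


Strings: "lhlh", "lgkl"
Sorted first:  hhll
Sorted second: gkll
Differ at position 0: 'h' vs 'g' => not anagrams

0


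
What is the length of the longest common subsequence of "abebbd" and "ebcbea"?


LCS of "abebbd" and "ebcbea"
DP table:
           e    b    c    b    e    a
      0    0    0    0    0    0    0
  a   0    0    0    0    0    0    1
  b   0    0    1    1    1    1    1
  e   0    1    1    1    1    2    2
  b   0    1    2    2    2    2    2
  b   0    1    2    2    3    3    3
  d   0    1    2    2    3    3    3
LCS length = dp[6][6] = 3

3


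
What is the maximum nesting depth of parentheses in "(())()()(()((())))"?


Input: "(())()()(()((())))"
Tracking depth:
  Position 0 '(': depth becomes 1
  Position 1 '(': depth becomes 2
  Position 2 ')': depth becomes 1
  Position 3 ')': depth becomes 0
  Position 4 '(': depth becomes 1
  Position 5 ')': depth becomes 0
  Position 6 '(': depth becomes 1
  Position 7 ')': depth becomes 0
  Position 8 '(': depth becomes 1
  Position 9 '(': depth becomes 2
  Position 10 ')': depth becomes 1
  Position 11 '(': depth becomes 2
  Position 12 '(': depth becomes 3
  Position 13 '(': depth becomes 4
  Position 14 ')': depth becomes 3
  Position 15 ')': depth becomes 2
  Position 16 ')': depth becomes 1
  Position 17 ')': depth becomes 0
Maximum depth reached: 4

4


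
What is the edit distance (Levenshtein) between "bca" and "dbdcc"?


Computing edit distance: "bca" -> "dbdcc"
DP table:
           d    b    d    c    c
      0    1    2    3    4    5
  b   1    1    1    2    3    4
  c   2    2    2    2    2    3
  a   3    3    3    3    3    3
Edit distance = dp[3][5] = 3

3


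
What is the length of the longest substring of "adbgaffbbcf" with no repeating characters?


Input: "adbgaffbbcf"
Sliding window (track last position of each char):
  Position 0 ('a'): window [0,0] length 1 -- new best
  Position 1 ('d'): window [0,1] length 2 -- new best
  Position 2 ('b'): window [0,2] length 3 -- new best
  Position 3 ('g'): window [0,3] length 4 -- new best
  Position 4 ('a'): repeat (last at 0), move window start to 1
  Position 4 ('a'): window [1,4] length 4
  Position 5 ('f'): window [1,5] length 5 -- new best
  Position 6 ('f'): repeat (last at 5), move window start to 6
  Position 6 ('f'): window [6,6] length 1
  Position 7 ('b'): window [6,7] length 2
  Position 8 ('b'): repeat (last at 7), move window start to 8
  Position 8 ('b'): window [8,8] length 1
  Position 9 ('c'): window [8,9] length 2
  Position 10 ('f'): window [8,10] length 3
Longest substring with no repeats: "dbgaf" with length 5

5


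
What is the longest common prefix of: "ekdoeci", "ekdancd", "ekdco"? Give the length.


Words: ekdoeci, ekdancd, ekdco
  Position 0: all 'e' => match
  Position 1: all 'k' => match
  Position 2: all 'd' => match
  Position 3: ('o', 'a', 'c') => mismatch, stop
LCP = "ekd" (length 3)

3


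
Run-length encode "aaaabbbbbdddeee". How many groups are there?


Input: aaaabbbbbdddeee
Scanning for consecutive runs:
  Group 1: 'a' x 4 (positions 0-3)
  Group 2: 'b' x 5 (positions 4-8)
  Group 3: 'd' x 3 (positions 9-11)
  Group 4: 'e' x 3 (positions 12-14)
Total groups: 4

4


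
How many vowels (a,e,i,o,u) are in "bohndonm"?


Input: bohndonm
Checking each character:
  'b' at position 0: consonant
  'o' at position 1: vowel (running total: 1)
  'h' at position 2: consonant
  'n' at position 3: consonant
  'd' at position 4: consonant
  'o' at position 5: vowel (running total: 2)
  'n' at position 6: consonant
  'm' at position 7: consonant
Total vowels: 2

2


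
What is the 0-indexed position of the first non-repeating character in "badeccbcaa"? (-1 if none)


Input: badeccbcaa
Character frequencies:
  'a': 3
  'b': 2
  'c': 3
  'd': 1
  'e': 1
Scanning left to right for freq == 1:
  Position 0 ('b'): freq=2, skip
  Position 1 ('a'): freq=3, skip
  Position 2 ('d'): unique! => answer = 2

2


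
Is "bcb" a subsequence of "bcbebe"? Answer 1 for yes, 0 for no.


Check if "bcb" is a subsequence of "bcbebe"
Greedy scan:
  Position 0 ('b'): matches sub[0] = 'b'
  Position 1 ('c'): matches sub[1] = 'c'
  Position 2 ('b'): matches sub[2] = 'b'
  Position 3 ('e'): no match needed
  Position 4 ('b'): no match needed
  Position 5 ('e'): no match needed
All 3 characters matched => is a subsequence

1


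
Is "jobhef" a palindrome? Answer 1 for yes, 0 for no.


Input: jobhef
Reversed: fehboj
  Compare pos 0 ('j') with pos 5 ('f'): MISMATCH
  Compare pos 1 ('o') with pos 4 ('e'): MISMATCH
  Compare pos 2 ('b') with pos 3 ('h'): MISMATCH
Result: not a palindrome

0


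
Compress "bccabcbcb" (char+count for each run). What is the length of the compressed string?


Input: bccabcbcb
Runs:
  'b' x 1 => "b1"
  'c' x 2 => "c2"
  'a' x 1 => "a1"
  'b' x 1 => "b1"
  'c' x 1 => "c1"
  'b' x 1 => "b1"
  'c' x 1 => "c1"
  'b' x 1 => "b1"
Compressed: "b1c2a1b1c1b1c1b1"
Compressed length: 16

16


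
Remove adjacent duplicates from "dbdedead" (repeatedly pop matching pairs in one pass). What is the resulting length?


Input: dbdedead
Stack-based adjacent duplicate removal:
  Read 'd': push. Stack: d
  Read 'b': push. Stack: db
  Read 'd': push. Stack: dbd
  Read 'e': push. Stack: dbde
  Read 'd': push. Stack: dbded
  Read 'e': push. Stack: dbdede
  Read 'a': push. Stack: dbdedea
  Read 'd': push. Stack: dbdedead
Final stack: "dbdedead" (length 8)

8


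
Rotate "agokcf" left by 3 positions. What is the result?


Input: "agokcf", rotate left by 3
First 3 characters: "ago"
Remaining characters: "kcf"
Concatenate remaining + first: "kcf" + "ago" = "kcfago"

kcfago


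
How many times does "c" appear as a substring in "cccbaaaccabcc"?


Searching for "c" in "cccbaaaccabcc"
Scanning each position:
  Position 0: "c" => MATCH
  Position 1: "c" => MATCH
  Position 2: "c" => MATCH
  Position 3: "b" => no
  Position 4: "a" => no
  Position 5: "a" => no
  Position 6: "a" => no
  Position 7: "c" => MATCH
  Position 8: "c" => MATCH
  Position 9: "a" => no
  Position 10: "b" => no
  Position 11: "c" => MATCH
  Position 12: "c" => MATCH
Total occurrences: 7

7


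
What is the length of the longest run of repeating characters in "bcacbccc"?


Input: "bcacbccc"
Scanning for longest run:
  Position 1 ('c'): new char, reset run to 1
  Position 2 ('a'): new char, reset run to 1
  Position 3 ('c'): new char, reset run to 1
  Position 4 ('b'): new char, reset run to 1
  Position 5 ('c'): new char, reset run to 1
  Position 6 ('c'): continues run of 'c', length=2
  Position 7 ('c'): continues run of 'c', length=3
Longest run: 'c' with length 3

3
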